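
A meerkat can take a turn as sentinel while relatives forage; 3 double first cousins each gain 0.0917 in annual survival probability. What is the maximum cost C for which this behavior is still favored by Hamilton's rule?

r to a double first cousin = 0.25 (double first cousins share both grandparent pairs — four paths of length 4: r = 4·(1/2)^4 = 1/4).
Hamilton's rule: n·r·B > C, so the trait is favored while C < n·r·B = 3·0.25·0.0917 = 0.068775.

0.068775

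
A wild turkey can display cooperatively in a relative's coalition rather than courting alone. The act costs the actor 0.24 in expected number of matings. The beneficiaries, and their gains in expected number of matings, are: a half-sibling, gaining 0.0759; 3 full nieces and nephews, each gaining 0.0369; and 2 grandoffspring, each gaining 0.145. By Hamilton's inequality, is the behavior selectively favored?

Hamilton's rule: the trait is favored when the sum of r·B over every recipient exceeds the actor's cost C.
r to a half-sibling = 1/4 (half-sibs share one parent — one path of length 2: r = (1/2)^2 = 1/4).
r to a full niece or nephew = 0.25 (full aunt/uncle↔niece/nephew: two paths of length 3 through the shared grandparent pair: r = 2·(1/2)^3 = 1/4).
r to a grandoffspring = 0.25 (two parent–offspring links: r = (1/2)^2 = 1/4).
Summing one r·B term per recipient: 1·0.25·0.0759 + 3·0.25·0.0369 + 2·0.25·0.145 = 0.11915.
0.11915 < 0.24: the indirect benefit is less than the cost.

No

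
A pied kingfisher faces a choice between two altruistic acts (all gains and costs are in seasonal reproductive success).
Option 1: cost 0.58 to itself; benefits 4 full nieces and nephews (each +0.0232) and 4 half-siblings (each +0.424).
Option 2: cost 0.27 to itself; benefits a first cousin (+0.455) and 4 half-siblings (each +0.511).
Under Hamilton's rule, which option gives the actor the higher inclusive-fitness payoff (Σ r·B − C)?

Option 2

Option 1: r to a full niece or nephew = 0.25.
Option 1: r to a half-sibling = 0.25.
Option 1: Σ r·B − C = (4·0.25·0.0232 + 4·0.25·0.424) − 0.58 = -0.1328.
Option 2: r to a first cousin = 0.125.
Option 2: r to a half-sibling = 0.25.
Option 2: Σ r·B − C = (1·0.125·0.455 + 4·0.25·0.511) − 0.27 = 0.297875.
Option 2 has the higher net inclusive-fitness payoff.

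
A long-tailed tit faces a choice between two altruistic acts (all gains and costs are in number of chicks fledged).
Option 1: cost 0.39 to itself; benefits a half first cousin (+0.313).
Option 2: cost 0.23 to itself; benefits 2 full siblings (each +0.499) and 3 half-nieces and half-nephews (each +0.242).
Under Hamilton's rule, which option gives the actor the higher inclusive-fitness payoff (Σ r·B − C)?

Option 1: r to a half first cousin = 0.0625.
Option 1: Σ r·B − C = (1·0.0625·0.313) − 0.39 = -0.3704375.
Option 2: r to a full sibling = 0.5.
Option 2: r to a half-niece or half-nephew = 0.125.
Option 2: Σ r·B − C = (2·0.5·0.499 + 3·0.125·0.242) − 0.23 = 0.35975.
Option 2 has the higher net inclusive-fitness payoff.

Option 2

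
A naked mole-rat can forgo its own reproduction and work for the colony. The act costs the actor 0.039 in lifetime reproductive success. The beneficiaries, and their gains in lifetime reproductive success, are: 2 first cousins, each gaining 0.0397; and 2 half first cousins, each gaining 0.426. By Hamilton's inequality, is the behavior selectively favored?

Yes

Hamilton's rule: the trait is favored when the sum of r·B over every recipient exceeds the actor's cost C.
r to a first cousin = 0.125 (first cousins share one grandparent pair — two paths of length 4: r = 2·(1/2)^4 = 1/8).
r to a half first cousin = 1/16 (half first cousins share one grandparent — one path of length 4: r = (1/2)^4 = 1/16).
Summing one r·B term per recipient: 2·0.125·0.0397 + 2·0.0625·0.426 = 0.063175.
0.063175 > 0.039: the indirect benefit exceeds the cost.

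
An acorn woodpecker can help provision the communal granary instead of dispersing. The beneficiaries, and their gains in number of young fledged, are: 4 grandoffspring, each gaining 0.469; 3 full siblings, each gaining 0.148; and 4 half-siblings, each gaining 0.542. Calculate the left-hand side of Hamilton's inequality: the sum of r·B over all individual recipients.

1.233

r to a grandoffspring = 1/4 (two parent–offspring links: r = (1/2)^2 = 1/4).
r to a full sibling = 1/2 (full sibs share both parents — two paths of length 2: r = 2·(1/2)^2 = 1/2).
r to a half-sibling = 0.25 (half-sibs share one parent — one path of length 2: r = (1/2)^2 = 1/4).
Summing one r·B term per recipient: 4·0.25·0.469 + 3·0.5·0.148 + 4·0.25·0.542 = 1.233.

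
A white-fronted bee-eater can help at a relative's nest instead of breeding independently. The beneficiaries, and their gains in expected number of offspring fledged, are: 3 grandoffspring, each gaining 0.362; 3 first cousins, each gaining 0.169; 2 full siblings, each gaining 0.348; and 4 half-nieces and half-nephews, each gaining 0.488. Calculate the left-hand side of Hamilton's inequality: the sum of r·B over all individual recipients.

r to a grandoffspring = 0.25 (two parent–offspring links: r = (1/2)^2 = 1/4).
r to a first cousin = 1/8 (first cousins share one grandparent pair — two paths of length 4: r = 2·(1/2)^4 = 1/8).
r to a full sibling = 1/2 (full sibs share both parents — two paths of length 2: r = 2·(1/2)^2 = 1/2).
r to a half-niece or half-nephew = 1/8 (half-aunt/uncle↔niece/nephew: one path of length 3: r = (1/2)^3 = 1/8).
Summing one r·B term per recipient: 3·0.25·0.362 + 3·0.125·0.169 + 2·0.5·0.348 + 4·0.125·0.488 = 0.926875.

0.926875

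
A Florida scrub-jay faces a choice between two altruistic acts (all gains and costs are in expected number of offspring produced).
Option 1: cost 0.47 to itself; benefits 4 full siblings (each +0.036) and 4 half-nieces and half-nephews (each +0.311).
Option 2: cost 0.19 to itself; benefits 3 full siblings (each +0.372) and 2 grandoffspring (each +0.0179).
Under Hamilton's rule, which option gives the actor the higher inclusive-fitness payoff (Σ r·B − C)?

Option 2

Option 1: r to a full sibling = 0.5.
Option 1: r to a half-niece or half-nephew = 0.125.
Option 1: Σ r·B − C = (4·0.5·0.036 + 4·0.125·0.311) − 0.47 = -0.2425.
Option 2: r to a full sibling = 0.5.
Option 2: r to a grandoffspring = 0.25.
Option 2: Σ r·B − C = (3·0.5·0.372 + 2·0.25·0.0179) − 0.19 = 0.37695.
Option 2 has the higher net inclusive-fitness payoff.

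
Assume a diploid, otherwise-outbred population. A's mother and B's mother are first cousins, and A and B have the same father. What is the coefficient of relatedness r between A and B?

With two independent routes of shared ancestry, r is the sum of the two contributions.
A and B are related in two ways: second cousins through their mothers (r = 1/32) and half-sibs through their shared father (r = 1/4).
r = 1/32 + 1/4 = 0.28125.

0.28125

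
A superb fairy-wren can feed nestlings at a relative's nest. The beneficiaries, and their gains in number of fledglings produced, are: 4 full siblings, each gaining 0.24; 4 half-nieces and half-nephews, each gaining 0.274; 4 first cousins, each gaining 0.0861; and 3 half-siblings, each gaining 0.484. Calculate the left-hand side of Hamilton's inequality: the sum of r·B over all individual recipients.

1.02305

r to a full sibling = 0.5 (full sibs share both parents — two paths of length 2: r = 2·(1/2)^2 = 1/2).
r to a half-niece or half-nephew = 0.125 (half-aunt/uncle↔niece/nephew: one path of length 3: r = (1/2)^3 = 1/8).
r to a first cousin = 1/8 (first cousins share one grandparent pair — two paths of length 4: r = 2·(1/2)^4 = 1/8).
r to a half-sibling = 0.25 (half-sibs share one parent — one path of length 2: r = (1/2)^2 = 1/4).
Summing one r·B term per recipient: 4·0.5·0.24 + 4·0.125·0.274 + 4·0.125·0.0861 + 3·0.25·0.484 = 1.02305.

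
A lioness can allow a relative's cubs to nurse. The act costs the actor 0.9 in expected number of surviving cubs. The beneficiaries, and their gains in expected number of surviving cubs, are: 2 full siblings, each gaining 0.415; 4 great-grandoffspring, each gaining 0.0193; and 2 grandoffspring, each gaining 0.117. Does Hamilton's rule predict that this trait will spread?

No

Hamilton's rule: the trait is favored when the sum of r·B over every recipient exceeds the actor's cost C.
r to a full sibling = 0.5 (full sibs share both parents — two paths of length 2: r = 2·(1/2)^2 = 1/2).
r to a great-grandoffspring = 1/8 (three parent–offspring links: r = (1/2)^3 = 1/8).
r to a grandoffspring = 0.25 (two parent–offspring links: r = (1/2)^2 = 1/4).
Summing one r·B term per recipient: 2·0.5·0.415 + 4·0.125·0.0193 + 2·0.25·0.117 = 0.48315.
0.48315 < 0.9: the indirect benefit is less than the cost.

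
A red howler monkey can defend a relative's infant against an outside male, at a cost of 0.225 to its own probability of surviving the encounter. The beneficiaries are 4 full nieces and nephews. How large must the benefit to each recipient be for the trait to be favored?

r to a full niece or nephew = 0.25 (full aunt/uncle↔niece/nephew: two paths of length 3 through the shared grandparent pair: r = 2·(1/2)^3 = 1/4).
Hamilton's rule with n recipients of equal r: n·r·B > C, so B > C/(n·r) = 0.225/(4·0.25) = 0.225.

0.225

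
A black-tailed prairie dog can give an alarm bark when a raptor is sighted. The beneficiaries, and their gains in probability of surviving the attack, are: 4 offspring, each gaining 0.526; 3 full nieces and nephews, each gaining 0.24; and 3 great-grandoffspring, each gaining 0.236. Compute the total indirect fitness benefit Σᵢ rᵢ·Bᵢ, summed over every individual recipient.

1.3205

r to an offspring = 0.5 (one parent–offspring link: r = (1/2)^1 = 1/2).
r to a full niece or nephew = 0.25 (full aunt/uncle↔niece/nephew: two paths of length 3 through the shared grandparent pair: r = 2·(1/2)^3 = 1/4).
r to a great-grandoffspring = 1/8 (three parent–offspring links: r = (1/2)^3 = 1/8).
Summing one r·B term per recipient: 4·0.5·0.526 + 3·0.25·0.24 + 3·0.125·0.236 = 1.3205.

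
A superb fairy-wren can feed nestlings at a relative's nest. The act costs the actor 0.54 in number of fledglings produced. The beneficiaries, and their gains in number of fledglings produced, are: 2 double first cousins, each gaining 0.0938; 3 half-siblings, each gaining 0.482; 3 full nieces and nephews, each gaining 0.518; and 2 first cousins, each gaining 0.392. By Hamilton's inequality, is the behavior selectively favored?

Hamilton's rule: the trait is favored when the sum of r·B over every recipient exceeds the actor's cost C.
r to a double first cousin = 1/4 (double first cousins share both grandparent pairs — four paths of length 4: r = 4·(1/2)^4 = 1/4).
r to a half-sibling = 1/4 (half-sibs share one parent — one path of length 2: r = (1/2)^2 = 1/4).
r to a full niece or nephew = 1/4 (full aunt/uncle↔niece/nephew: two paths of length 3 through the shared grandparent pair: r = 2·(1/2)^3 = 1/4).
r to a first cousin = 0.125 (first cousins share one grandparent pair — two paths of length 4: r = 2·(1/2)^4 = 1/8).
Summing one r·B term per recipient: 2·0.25·0.0938 + 3·0.25·0.482 + 3·0.25·0.518 + 2·0.125·0.392 = 0.8949.
0.8949 > 0.54: the indirect benefit exceeds the cost.

Yes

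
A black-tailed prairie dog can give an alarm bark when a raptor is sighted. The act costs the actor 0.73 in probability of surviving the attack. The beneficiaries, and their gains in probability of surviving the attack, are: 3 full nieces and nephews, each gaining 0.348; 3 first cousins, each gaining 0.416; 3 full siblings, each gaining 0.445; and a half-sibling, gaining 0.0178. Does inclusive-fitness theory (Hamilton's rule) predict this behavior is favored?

Hamilton's rule: the trait is favored when the sum of r·B over every recipient exceeds the actor's cost C.
r to a full niece or nephew = 1/4 (full aunt/uncle↔niece/nephew: two paths of length 3 through the shared grandparent pair: r = 2·(1/2)^3 = 1/4).
r to a first cousin = 1/8 (first cousins share one grandparent pair — two paths of length 4: r = 2·(1/2)^4 = 1/8).
r to a full sibling = 1/2 (full sibs share both parents — two paths of length 2: r = 2·(1/2)^2 = 1/2).
r to a half-sibling = 1/4 (half-sibs share one parent — one path of length 2: r = (1/2)^2 = 1/4).
Summing one r·B term per recipient: 3·0.25·0.348 + 3·0.125·0.416 + 3·0.5·0.445 + 1·0.25·0.0178 = 1.08895.
1.08895 > 0.73: the indirect benefit exceeds the cost.

Yes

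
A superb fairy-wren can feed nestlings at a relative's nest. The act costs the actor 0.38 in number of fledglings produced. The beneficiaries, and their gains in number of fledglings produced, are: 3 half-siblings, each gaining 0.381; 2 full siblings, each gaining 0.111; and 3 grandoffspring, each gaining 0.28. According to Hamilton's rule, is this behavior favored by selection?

Yes

Hamilton's rule: the trait is favored when the sum of r·B over every recipient exceeds the actor's cost C.
r to a half-sibling = 1/4 (half-sibs share one parent — one path of length 2: r = (1/2)^2 = 1/4).
r to a full sibling = 1/2 (full sibs share both parents — two paths of length 2: r = 2·(1/2)^2 = 1/2).
r to a grandoffspring = 1/4 (two parent–offspring links: r = (1/2)^2 = 1/4).
Summing one r·B term per recipient: 3·0.25·0.381 + 2·0.5·0.111 + 3·0.25·0.28 = 0.60675.
0.60675 > 0.38: the indirect benefit exceeds the cost.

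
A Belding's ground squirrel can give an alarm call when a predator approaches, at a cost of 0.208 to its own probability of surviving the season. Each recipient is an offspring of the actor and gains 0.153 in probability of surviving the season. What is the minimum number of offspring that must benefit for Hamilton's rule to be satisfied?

r to an offspring = 0.5 (one parent–offspring link: r = (1/2)^1 = 1/2).
Hamilton's rule: n·r·B > C  ⇒  n > C/(r·B) = 0.208/(0.5·0.153) = 2.719.
The smallest integer exceeding 2.719 is 3.

3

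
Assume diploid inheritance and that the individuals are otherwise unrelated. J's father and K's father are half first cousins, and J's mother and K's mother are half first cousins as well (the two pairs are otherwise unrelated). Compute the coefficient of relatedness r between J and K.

Relatedness sums over independent paths through distinct common ancestors.
J and K are related in two ways: half second cousins through their fathers (r = 1/64) and half second cousins through their mothers (r = 1/64).
r = 1/64 + 1/64 = 1/32 = 0.03125.

0.03125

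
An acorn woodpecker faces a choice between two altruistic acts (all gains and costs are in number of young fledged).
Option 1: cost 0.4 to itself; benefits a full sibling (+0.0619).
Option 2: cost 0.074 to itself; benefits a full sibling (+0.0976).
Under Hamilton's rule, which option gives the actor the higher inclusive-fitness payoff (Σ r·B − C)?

Option 1: r to a full sibling = 0.5.
Option 1: Σ r·B − C = (1·0.5·0.0619) − 0.4 = -0.36905.
Option 2: r to a full sibling = 0.5.
Option 2: Σ r·B − C = (1·0.5·0.0976) − 0.074 = -0.0252.
Option 2 has the higher net inclusive-fitness payoff.

Option 2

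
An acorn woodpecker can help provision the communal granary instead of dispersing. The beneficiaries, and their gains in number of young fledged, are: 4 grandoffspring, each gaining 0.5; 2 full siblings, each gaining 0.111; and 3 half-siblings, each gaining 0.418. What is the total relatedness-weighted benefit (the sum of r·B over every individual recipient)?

r to a grandoffspring = 1/4 (two parent–offspring links: r = (1/2)^2 = 1/4).
r to a full sibling = 0.5 (full sibs share both parents — two paths of length 2: r = 2·(1/2)^2 = 1/2).
r to a half-sibling = 1/4 (half-sibs share one parent — one path of length 2: r = (1/2)^2 = 1/4).
Summing one r·B term per recipient: 4·0.25·0.5 + 2·0.5·0.111 + 3·0.25·0.418 = 0.9245.

0.9245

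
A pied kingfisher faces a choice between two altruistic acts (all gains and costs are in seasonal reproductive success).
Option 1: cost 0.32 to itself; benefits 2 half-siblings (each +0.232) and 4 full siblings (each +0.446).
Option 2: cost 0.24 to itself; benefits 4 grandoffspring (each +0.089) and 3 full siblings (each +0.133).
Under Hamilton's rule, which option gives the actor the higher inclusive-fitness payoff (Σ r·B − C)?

Option 1: r to a half-sibling = 0.25.
Option 1: r to a full sibling = 0.5.
Option 1: Σ r·B − C = (2·0.25·0.232 + 4·0.5·0.446) − 0.32 = 0.688.
Option 2: r to a grandoffspring = 0.25.
Option 2: r to a full sibling = 0.5.
Option 2: Σ r·B − C = (4·0.25·0.089 + 3·0.5·0.133) − 0.24 = 0.0485.
Option 1 has the higher net inclusive-fitness payoff.

Option 1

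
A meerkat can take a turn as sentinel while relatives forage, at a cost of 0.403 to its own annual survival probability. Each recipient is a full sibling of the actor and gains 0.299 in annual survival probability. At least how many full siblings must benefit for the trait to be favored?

r to a full sibling = 0.5 (full sibs share both parents — two paths of length 2: r = 2·(1/2)^2 = 1/2).
Hamilton's rule: n·r·B > C  ⇒  n > C/(r·B) = 0.403/(0.5·0.299) = 2.696.
The smallest integer exceeding 2.696 is 3.

3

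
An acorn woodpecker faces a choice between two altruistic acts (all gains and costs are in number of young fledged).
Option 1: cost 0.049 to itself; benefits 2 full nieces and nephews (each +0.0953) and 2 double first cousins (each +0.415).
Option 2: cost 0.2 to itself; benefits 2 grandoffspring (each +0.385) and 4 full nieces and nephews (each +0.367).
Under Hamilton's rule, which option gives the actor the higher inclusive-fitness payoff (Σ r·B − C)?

Option 2

Option 1: r to a full niece or nephew = 0.25.
Option 1: r to a double first cousin = 0.25.
Option 1: Σ r·B − C = (2·0.25·0.0953 + 2·0.25·0.415) − 0.049 = 0.20615.
Option 2: r to a grandoffspring = 0.25.
Option 2: r to a full niece or nephew = 0.25.
Option 2: Σ r·B − C = (2·0.25·0.385 + 4·0.25·0.367) − 0.2 = 0.3595.
Option 2 has the higher net inclusive-fitness payoff.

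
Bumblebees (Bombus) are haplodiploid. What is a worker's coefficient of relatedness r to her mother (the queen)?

0.5

One meiotic link between diploid queen and diploid daughter: r = 1/2.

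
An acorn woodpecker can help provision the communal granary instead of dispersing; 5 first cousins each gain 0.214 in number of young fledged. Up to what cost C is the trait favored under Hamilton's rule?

r to a first cousin = 1/8 (first cousins share one grandparent pair — two paths of length 4: r = 2·(1/2)^4 = 1/8).
Hamilton's rule: n·r·B > C, so the trait is favored while C < n·r·B = 5·0.125·0.214 = 0.13375.

0.13375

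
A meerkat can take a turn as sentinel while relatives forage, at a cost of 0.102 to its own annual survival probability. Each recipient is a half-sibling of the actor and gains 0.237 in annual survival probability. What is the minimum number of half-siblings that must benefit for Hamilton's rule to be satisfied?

r to a half-sibling = 0.25 (half-sibs share one parent — one path of length 2: r = (1/2)^2 = 1/4).
Hamilton's rule: n·r·B > C  ⇒  n > C/(r·B) = 0.102/(0.25·0.237) = 1.722.
The smallest integer exceeding 1.722 is 2.

2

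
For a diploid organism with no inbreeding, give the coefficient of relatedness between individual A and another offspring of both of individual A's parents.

Each parent–offspring link contributes a factor of 1/2, and independent paths through distinct common ancestors add.
Full sibs share both parents — two paths of length 2: r = 2·(1/2)^2 = 1/2.

0.5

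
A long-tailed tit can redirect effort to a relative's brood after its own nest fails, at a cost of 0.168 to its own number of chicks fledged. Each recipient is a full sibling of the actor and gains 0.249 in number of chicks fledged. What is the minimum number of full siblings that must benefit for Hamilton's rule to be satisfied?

2

r to a full sibling = 0.5 (full sibs share both parents — two paths of length 2: r = 2·(1/2)^2 = 1/2).
Hamilton's rule: n·r·B > C  ⇒  n > C/(r·B) = 0.168/(0.5·0.249) = 1.349.
The smallest integer exceeding 1.349 is 2.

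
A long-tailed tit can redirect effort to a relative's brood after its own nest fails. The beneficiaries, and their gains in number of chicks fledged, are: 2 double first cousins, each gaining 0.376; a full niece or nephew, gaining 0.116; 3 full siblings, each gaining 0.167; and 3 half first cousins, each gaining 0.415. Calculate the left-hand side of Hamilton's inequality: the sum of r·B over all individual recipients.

0.5453125

r to a double first cousin = 0.25 (double first cousins share both grandparent pairs — four paths of length 4: r = 4·(1/2)^4 = 1/4).
r to a full niece or nephew = 0.25 (full aunt/uncle↔niece/nephew: two paths of length 3 through the shared grandparent pair: r = 2·(1/2)^3 = 1/4).
r to a full sibling = 0.5 (full sibs share both parents — two paths of length 2: r = 2·(1/2)^2 = 1/2).
r to a half first cousin = 0.0625 (half first cousins share one grandparent — one path of length 4: r = (1/2)^4 = 1/16).
Summing one r·B term per recipient: 2·0.25·0.376 + 1·0.25·0.116 + 3·0.5·0.167 + 3·0.0625·0.415 = 0.5453125.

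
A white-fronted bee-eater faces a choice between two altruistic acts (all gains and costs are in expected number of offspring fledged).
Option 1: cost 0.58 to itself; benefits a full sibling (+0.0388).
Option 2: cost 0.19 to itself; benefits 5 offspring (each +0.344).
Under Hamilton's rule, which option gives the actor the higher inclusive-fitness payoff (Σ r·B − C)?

Option 1: r to a full sibling = 0.5.
Option 1: Σ r·B − C = (1·0.5·0.0388) − 0.58 = -0.5606.
Option 2: r to an offspring = 0.5.
Option 2: Σ r·B − C = (5·0.5·0.344) − 0.19 = 0.67.
Option 2 has the higher net inclusive-fitness payoff.

Option 2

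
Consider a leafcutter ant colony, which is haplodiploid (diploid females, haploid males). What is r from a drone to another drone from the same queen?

Haploid brothers each carry a random half of the queen's diploid genome, so on average they share half: r = 1/2.

0.5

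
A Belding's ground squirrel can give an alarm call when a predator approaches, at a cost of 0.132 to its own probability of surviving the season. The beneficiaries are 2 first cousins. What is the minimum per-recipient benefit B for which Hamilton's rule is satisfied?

0.528

r to a first cousin = 1/8 (first cousins share one grandparent pair — two paths of length 4: r = 2·(1/2)^4 = 1/8).
Hamilton's rule with n recipients of equal r: n·r·B > C, so B > C/(n·r) = 0.132/(2·0.125) = 0.528.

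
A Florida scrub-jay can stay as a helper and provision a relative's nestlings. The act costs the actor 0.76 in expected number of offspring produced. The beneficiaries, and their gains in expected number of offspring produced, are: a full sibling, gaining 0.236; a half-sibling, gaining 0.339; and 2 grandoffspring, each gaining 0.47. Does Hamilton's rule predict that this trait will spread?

No

Hamilton's rule: the trait is favored when the sum of r·B over every recipient exceeds the actor's cost C.
r to a full sibling = 1/2 (full sibs share both parents — two paths of length 2: r = 2·(1/2)^2 = 1/2).
r to a half-sibling = 0.25 (half-sibs share one parent — one path of length 2: r = (1/2)^2 = 1/4).
r to a grandoffspring = 0.25 (two parent–offspring links: r = (1/2)^2 = 1/4).
Summing one r·B term per recipient: 1·0.5·0.236 + 1·0.25·0.339 + 2·0.25·0.47 = 0.43775.
0.43775 < 0.76: the indirect benefit is less than the cost.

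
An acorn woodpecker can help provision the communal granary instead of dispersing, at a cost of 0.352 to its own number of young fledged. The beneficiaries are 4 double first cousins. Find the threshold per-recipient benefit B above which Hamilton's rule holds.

0.352

r to a double first cousin = 1/4 (double first cousins share both grandparent pairs — four paths of length 4: r = 4·(1/2)^4 = 1/4).
Hamilton's rule with n recipients of equal r: n·r·B > C, so B > C/(n·r) = 0.352/(4·0.25) = 0.352.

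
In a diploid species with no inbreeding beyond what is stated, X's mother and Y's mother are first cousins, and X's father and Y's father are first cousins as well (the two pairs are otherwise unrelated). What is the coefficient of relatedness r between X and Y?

Wright's path rule: contributions from independent ancestry routes add.
X and Y are related in two ways: second cousins through their mothers (r = 1/32) and second cousins through their fathers (r = 1/32).
r = 1/32 + 1/32 = 1/16 = 0.0625.

0.0625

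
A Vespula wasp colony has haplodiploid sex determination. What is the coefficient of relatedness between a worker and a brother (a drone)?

0.25

Her haploid brother carries none of their father's genes and a random half of their mother's genome; that half matches the maternal half of her own genome with probability 1/2: r = 1/2 · 1/2 = 1/4.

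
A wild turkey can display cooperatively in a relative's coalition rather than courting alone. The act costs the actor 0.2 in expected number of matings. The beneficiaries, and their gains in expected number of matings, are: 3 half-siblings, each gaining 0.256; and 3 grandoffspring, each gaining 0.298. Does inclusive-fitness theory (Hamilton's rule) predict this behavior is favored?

Hamilton's rule: the trait is favored when the sum of r·B over every recipient exceeds the actor's cost C.
r to a half-sibling = 0.25 (half-sibs share one parent — one path of length 2: r = (1/2)^2 = 1/4).
r to a grandoffspring = 0.25 (two parent–offspring links: r = (1/2)^2 = 1/4).
Summing one r·B term per recipient: 3·0.25·0.256 + 3·0.25·0.298 = 0.4155.
0.4155 > 0.2: the indirect benefit exceeds the cost.

Yes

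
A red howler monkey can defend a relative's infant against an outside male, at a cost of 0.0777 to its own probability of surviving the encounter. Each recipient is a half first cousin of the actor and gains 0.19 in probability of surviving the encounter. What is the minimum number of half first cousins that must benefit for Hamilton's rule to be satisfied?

r to a half first cousin = 1/16 (half first cousins share one grandparent — one path of length 4: r = (1/2)^4 = 1/16).
Hamilton's rule: n·r·B > C  ⇒  n > C/(r·B) = 0.0777/(0.0625·0.19) = 6.543.
The smallest integer exceeding 6.543 is 7.

7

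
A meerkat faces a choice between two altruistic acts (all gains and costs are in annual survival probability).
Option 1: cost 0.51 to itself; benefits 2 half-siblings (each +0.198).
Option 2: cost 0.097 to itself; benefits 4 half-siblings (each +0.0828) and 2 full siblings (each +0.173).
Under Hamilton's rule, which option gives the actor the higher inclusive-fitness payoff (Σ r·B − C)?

Option 1: r to a half-sibling = 0.25.
Option 1: Σ r·B − C = (2·0.25·0.198) − 0.51 = -0.411.
Option 2: r to a half-sibling = 0.25.
Option 2: r to a full sibling = 0.5.
Option 2: Σ r·B − C = (4·0.25·0.0828 + 2·0.5·0.173) − 0.097 = 0.1588.
Option 2 has the higher net inclusive-fitness payoff.

Option 2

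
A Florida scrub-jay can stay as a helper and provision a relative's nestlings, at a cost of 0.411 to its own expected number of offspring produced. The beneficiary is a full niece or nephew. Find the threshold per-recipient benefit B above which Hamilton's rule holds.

1.644

r to a full niece or nephew = 1/4 (full aunt/uncle↔niece/nephew: two paths of length 3 through the shared grandparent pair: r = 2·(1/2)^3 = 1/4).
Hamilton's rule with n recipients of equal r: n·r·B > C, so B > C/(n·r) = 0.411/(1·0.25) = 1.644.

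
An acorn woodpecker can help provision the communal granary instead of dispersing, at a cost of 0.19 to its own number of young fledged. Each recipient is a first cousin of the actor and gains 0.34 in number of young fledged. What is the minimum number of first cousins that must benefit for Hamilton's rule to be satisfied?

5

r to a first cousin = 1/8 (first cousins share one grandparent pair — two paths of length 4: r = 2·(1/2)^4 = 1/8).
Hamilton's rule: n·r·B > C  ⇒  n > C/(r·B) = 0.19/(0.125·0.34) = 4.471.
The smallest integer exceeding 4.471 is 5.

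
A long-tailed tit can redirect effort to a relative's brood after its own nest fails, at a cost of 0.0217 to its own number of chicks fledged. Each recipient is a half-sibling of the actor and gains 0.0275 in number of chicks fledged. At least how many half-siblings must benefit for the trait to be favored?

r to a half-sibling = 1/4 (half-sibs share one parent — one path of length 2: r = (1/2)^2 = 1/4).
Hamilton's rule: n·r·B > C  ⇒  n > C/(r·B) = 0.0217/(0.25·0.0275) = 3.156.
The smallest integer exceeding 3.156 is 4.

4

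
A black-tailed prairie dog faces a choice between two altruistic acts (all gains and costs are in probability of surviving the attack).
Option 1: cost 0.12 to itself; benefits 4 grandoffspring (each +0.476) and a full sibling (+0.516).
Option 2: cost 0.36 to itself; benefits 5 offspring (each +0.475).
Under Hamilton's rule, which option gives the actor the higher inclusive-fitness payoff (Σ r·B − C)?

Option 2

Option 1: r to a grandoffspring = 0.25.
Option 1: r to a full sibling = 0.5.
Option 1: Σ r·B − C = (4·0.25·0.476 + 1·0.5·0.516) − 0.12 = 0.614.
Option 2: r to an offspring = 0.5.
Option 2: Σ r·B − C = (5·0.5·0.475) − 0.36 = 0.8275.
Option 2 has the higher net inclusive-fitness payoff.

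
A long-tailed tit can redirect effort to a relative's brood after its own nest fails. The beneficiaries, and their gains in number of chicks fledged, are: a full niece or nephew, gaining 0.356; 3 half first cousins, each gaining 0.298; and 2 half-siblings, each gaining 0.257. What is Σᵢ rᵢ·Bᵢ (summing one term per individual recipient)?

0.273375

r to a full niece or nephew = 1/4 (full aunt/uncle↔niece/nephew: two paths of length 3 through the shared grandparent pair: r = 2·(1/2)^3 = 1/4).
r to a half first cousin = 1/16 (half first cousins share one grandparent — one path of length 4: r = (1/2)^4 = 1/16).
r to a half-sibling = 1/4 (half-sibs share one parent — one path of length 2: r = (1/2)^2 = 1/4).
Summing one r·B term per recipient: 1·0.25·0.356 + 3·0.0625·0.298 + 2·0.25·0.257 = 0.273375.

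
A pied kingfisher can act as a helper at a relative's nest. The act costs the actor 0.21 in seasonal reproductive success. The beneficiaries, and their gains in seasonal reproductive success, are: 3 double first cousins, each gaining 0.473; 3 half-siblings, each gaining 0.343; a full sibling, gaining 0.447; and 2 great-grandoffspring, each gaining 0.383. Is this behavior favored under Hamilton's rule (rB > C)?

Hamilton's rule: the trait is favored when the sum of r·B over every recipient exceeds the actor's cost C.
r to a double first cousin = 0.25 (double first cousins share both grandparent pairs — four paths of length 4: r = 4·(1/2)^4 = 1/4).
r to a half-sibling = 1/4 (half-sibs share one parent — one path of length 2: r = (1/2)^2 = 1/4).
r to a full sibling = 0.5 (full sibs share both parents — two paths of length 2: r = 2·(1/2)^2 = 1/2).
r to a great-grandoffspring = 1/8 (three parent–offspring links: r = (1/2)^3 = 1/8).
Summing one r·B term per recipient: 3·0.25·0.473 + 3·0.25·0.343 + 1·0.5·0.447 + 2·0.125·0.383 = 0.93125.
0.93125 > 0.21: the indirect benefit exceeds the cost.

Yes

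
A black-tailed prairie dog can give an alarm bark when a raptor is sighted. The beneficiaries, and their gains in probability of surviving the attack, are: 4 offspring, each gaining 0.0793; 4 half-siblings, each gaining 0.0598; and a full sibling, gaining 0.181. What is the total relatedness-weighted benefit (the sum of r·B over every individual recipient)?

r to an offspring = 1/2 (one parent–offspring link: r = (1/2)^1 = 1/2).
r to a half-sibling = 0.25 (half-sibs share one parent — one path of length 2: r = (1/2)^2 = 1/4).
r to a full sibling = 1/2 (full sibs share both parents — two paths of length 2: r = 2·(1/2)^2 = 1/2).
Summing one r·B term per recipient: 4·0.5·0.0793 + 4·0.25·0.0598 + 1·0.5·0.181 = 0.3089.

0.3089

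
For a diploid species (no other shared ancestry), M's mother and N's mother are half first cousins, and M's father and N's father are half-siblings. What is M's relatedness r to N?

Wright's path rule: contributions from independent ancestry routes add.
M and N are related in two ways: half second cousins through their mothers (r = 1/64) and half first cousins through their fathers (r = 1/16).
r = 1/64 + 1/16 = 5/64 = 0.078125.

0.078125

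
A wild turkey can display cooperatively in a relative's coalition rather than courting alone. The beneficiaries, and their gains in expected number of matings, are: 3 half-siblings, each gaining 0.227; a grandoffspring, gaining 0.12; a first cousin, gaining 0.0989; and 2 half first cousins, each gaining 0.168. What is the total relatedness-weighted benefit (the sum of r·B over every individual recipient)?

0.2336125

r to a half-sibling = 0.25 (half-sibs share one parent — one path of length 2: r = (1/2)^2 = 1/4).
r to a grandoffspring = 1/4 (two parent–offspring links: r = (1/2)^2 = 1/4).
r to a first cousin = 1/8 (first cousins share one grandparent pair — two paths of length 4: r = 2·(1/2)^4 = 1/8).
r to a half first cousin = 0.0625 (half first cousins share one grandparent — one path of length 4: r = (1/2)^4 = 1/16).
Summing one r·B term per recipient: 3·0.25·0.227 + 1·0.25·0.12 + 1·0.125·0.0989 + 2·0.0625·0.168 = 0.2336125.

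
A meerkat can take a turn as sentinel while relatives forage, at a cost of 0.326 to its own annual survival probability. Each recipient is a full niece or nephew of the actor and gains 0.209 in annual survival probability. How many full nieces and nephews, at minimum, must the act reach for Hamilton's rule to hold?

7

r to a full niece or nephew = 0.25 (full aunt/uncle↔niece/nephew: two paths of length 3 through the shared grandparent pair: r = 2·(1/2)^3 = 1/4).
Hamilton's rule: n·r·B > C  ⇒  n > C/(r·B) = 0.326/(0.25·0.209) = 6.239.
The smallest integer exceeding 6.239 is 7.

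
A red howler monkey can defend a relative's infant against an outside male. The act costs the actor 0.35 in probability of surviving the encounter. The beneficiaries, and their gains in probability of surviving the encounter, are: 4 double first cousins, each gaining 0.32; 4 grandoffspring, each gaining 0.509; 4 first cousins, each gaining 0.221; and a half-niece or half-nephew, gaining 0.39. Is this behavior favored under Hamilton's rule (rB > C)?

Yes

Hamilton's rule: the trait is favored when the sum of r·B over every recipient exceeds the actor's cost C.
r to a double first cousin = 1/4 (double first cousins share both grandparent pairs — four paths of length 4: r = 4·(1/2)^4 = 1/4).
r to a grandoffspring = 1/4 (two parent–offspring links: r = (1/2)^2 = 1/4).
r to a first cousin = 0.125 (first cousins share one grandparent pair — two paths of length 4: r = 2·(1/2)^4 = 1/8).
r to a half-niece or half-nephew = 1/8 (half-aunt/uncle↔niece/nephew: one path of length 3: r = (1/2)^3 = 1/8).
Summing one r·B term per recipient: 4·0.25·0.32 + 4·0.25·0.509 + 4·0.125·0.221 + 1·0.125·0.39 = 0.98825.
0.98825 > 0.35: the indirect benefit exceeds the cost.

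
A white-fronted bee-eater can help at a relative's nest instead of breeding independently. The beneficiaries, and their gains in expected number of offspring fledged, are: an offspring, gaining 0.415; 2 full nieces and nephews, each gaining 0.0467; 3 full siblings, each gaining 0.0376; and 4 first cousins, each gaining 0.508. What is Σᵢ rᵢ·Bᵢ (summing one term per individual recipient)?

0.54125

r to an offspring = 0.5 (one parent–offspring link: r = (1/2)^1 = 1/2).
r to a full niece or nephew = 1/4 (full aunt/uncle↔niece/nephew: two paths of length 3 through the shared grandparent pair: r = 2·(1/2)^3 = 1/4).
r to a full sibling = 0.5 (full sibs share both parents — two paths of length 2: r = 2·(1/2)^2 = 1/2).
r to a first cousin = 1/8 (first cousins share one grandparent pair — two paths of length 4: r = 2·(1/2)^4 = 1/8).
Summing one r·B term per recipient: 1·0.5·0.415 + 2·0.25·0.0467 + 3·0.5·0.0376 + 4·0.125·0.508 = 0.54125.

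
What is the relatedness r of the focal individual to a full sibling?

Each parent–offspring link contributes a factor of 1/2, and independent paths through distinct common ancestors add.
Full sibs share both parents — two paths of length 2: r = 2·(1/2)^2 = 1/2.

0.5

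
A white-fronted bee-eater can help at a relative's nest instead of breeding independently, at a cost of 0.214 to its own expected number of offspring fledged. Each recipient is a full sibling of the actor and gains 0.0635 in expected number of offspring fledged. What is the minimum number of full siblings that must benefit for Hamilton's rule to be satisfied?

r to a full sibling = 0.5 (full sibs share both parents — two paths of length 2: r = 2·(1/2)^2 = 1/2).
Hamilton's rule: n·r·B > C  ⇒  n > C/(r·B) = 0.214/(0.5·0.0635) = 6.74.
The smallest integer exceeding 6.74 is 7.

7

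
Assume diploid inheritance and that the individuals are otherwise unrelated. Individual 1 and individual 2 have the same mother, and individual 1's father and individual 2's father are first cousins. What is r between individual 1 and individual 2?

0.28125

Relatedness sums over independent paths through distinct common ancestors.
Individual 1 and individual 2 are related in two ways: half-sibs through their shared mother (r = 1/4) and second cousins through their fathers (r = 1/32).
r = 1/4 + 1/32 = 9/32 = 0.28125.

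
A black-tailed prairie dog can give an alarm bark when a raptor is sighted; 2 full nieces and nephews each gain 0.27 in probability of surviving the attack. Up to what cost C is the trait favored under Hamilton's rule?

r to a full niece or nephew = 1/4 (full aunt/uncle↔niece/nephew: two paths of length 3 through the shared grandparent pair: r = 2·(1/2)^3 = 1/4).
Hamilton's rule: n·r·B > C, so the trait is favored while C < n·r·B = 2·0.25·0.27 = 0.135.

0.135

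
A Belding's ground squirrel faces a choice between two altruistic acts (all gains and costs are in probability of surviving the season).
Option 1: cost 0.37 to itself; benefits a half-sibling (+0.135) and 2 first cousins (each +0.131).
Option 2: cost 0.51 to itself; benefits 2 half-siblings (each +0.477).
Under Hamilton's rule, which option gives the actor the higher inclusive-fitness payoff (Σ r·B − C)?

Option 2

Option 1: r to a half-sibling = 0.25.
Option 1: r to a first cousin = 0.125.
Option 1: Σ r·B − C = (1·0.25·0.135 + 2·0.125·0.131) − 0.37 = -0.3035.
Option 2: r to a half-sibling = 0.25.
Option 2: Σ r·B − C = (2·0.25·0.477) − 0.51 = -0.2715.
Option 2 has the higher net inclusive-fitness payoff.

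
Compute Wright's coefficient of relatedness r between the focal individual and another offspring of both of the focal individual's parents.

Each parent–offspring link contributes a factor of 1/2, and independent paths through distinct common ancestors add.
Full sibs share both parents — two paths of length 2: r = 2·(1/2)^2 = 1/2.

0.5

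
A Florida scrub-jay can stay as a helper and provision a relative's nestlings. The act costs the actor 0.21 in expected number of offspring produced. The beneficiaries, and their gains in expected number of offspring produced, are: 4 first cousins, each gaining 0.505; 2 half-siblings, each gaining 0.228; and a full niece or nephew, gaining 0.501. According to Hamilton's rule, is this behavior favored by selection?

Yes

Hamilton's rule: the trait is favored when the sum of r·B over every recipient exceeds the actor's cost C.
r to a first cousin = 0.125 (first cousins share one grandparent pair — two paths of length 4: r = 2·(1/2)^4 = 1/8).
r to a half-sibling = 0.25 (half-sibs share one parent — one path of length 2: r = (1/2)^2 = 1/4).
r to a full niece or nephew = 0.25 (full aunt/uncle↔niece/nephew: two paths of length 3 through the shared grandparent pair: r = 2·(1/2)^3 = 1/4).
Summing one r·B term per recipient: 4·0.125·0.505 + 2·0.25·0.228 + 1·0.25·0.501 = 0.49175.
0.49175 > 0.21: the indirect benefit exceeds the cost.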